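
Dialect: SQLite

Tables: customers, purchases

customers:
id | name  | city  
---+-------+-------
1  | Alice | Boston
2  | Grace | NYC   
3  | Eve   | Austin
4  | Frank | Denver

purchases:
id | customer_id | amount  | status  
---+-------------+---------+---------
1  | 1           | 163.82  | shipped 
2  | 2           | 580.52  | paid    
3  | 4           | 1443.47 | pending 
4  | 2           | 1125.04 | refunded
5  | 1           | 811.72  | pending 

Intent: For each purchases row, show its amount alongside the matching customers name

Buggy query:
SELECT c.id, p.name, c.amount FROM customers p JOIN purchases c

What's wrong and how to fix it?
Bug: JOIN with no ON clause produces a cartesian product; every purchases row pairs with every customers row

Fix: Specify the join condition linking the foreign key to the parent id

Corrected query:
SELECT c.id, p.name, c.amount FROM customers p JOIN purchases c ON c.customer_id = p.id

Result:
id | name  | amount 
---+-------+--------
1  | Alice | 163.82 
2  | Grace | 580.52 
3  | Frank | 1443.47
4  | Grace | 1125.04
5  | Alice | 811.72 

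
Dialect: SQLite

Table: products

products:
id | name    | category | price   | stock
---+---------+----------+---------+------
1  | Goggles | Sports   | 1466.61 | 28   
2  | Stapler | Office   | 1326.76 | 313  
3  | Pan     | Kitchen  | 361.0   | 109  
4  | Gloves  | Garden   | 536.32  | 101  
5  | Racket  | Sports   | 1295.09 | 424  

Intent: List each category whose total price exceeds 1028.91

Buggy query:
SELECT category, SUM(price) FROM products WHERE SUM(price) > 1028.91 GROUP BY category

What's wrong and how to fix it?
Bug: SUM(price) is an aggregate, but WHERE filters rows before aggregation

Fix: Move the aggregate condition to a HAVING clause

Corrected query:
SELECT category, SUM(price) FROM products GROUP BY category HAVING SUM(price) > 1028.91

Result:
category | SUM(price)
---------+-----------
Office   | 1326.76   
Sports   | 2761.7    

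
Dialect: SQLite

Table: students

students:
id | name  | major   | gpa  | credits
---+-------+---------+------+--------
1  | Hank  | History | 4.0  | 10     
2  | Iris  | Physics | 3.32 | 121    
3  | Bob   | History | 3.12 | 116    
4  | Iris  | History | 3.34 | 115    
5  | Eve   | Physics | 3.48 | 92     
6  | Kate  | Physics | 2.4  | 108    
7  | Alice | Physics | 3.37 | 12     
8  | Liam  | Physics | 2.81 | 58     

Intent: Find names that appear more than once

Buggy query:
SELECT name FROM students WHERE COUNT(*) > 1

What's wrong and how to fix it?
Bug: COUNT(*) is an aggregate and cannot be used in WHERE

Fix: Group first, then use HAVING for the count condition

Corrected query:
SELECT name FROM students GROUP BY name HAVING COUNT(*) > 1

Result:
name
----
Iris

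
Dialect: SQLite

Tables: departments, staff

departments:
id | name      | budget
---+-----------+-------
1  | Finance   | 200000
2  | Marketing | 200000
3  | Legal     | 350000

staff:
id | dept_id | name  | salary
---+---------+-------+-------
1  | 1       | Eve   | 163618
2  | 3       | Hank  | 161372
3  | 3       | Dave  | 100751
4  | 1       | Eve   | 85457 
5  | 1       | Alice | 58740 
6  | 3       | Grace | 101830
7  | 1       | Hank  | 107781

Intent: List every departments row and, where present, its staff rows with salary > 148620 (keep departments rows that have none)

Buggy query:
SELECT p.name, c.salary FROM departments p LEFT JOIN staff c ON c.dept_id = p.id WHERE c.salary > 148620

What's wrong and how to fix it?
Bug: A WHERE condition on the right-hand table after LEFT JOIN drops unmatched parents

Fix: Move the right-table condition into the ON clause so unmatched parents are kept

Corrected query:
SELECT p.name, c.salary FROM departments p LEFT JOIN staff c ON c.dept_id = p.id AND c.salary > 148620

Result:
name      | salary
----------+-------
Finance   | 163618
Marketing | NULL  
Legal     | 161372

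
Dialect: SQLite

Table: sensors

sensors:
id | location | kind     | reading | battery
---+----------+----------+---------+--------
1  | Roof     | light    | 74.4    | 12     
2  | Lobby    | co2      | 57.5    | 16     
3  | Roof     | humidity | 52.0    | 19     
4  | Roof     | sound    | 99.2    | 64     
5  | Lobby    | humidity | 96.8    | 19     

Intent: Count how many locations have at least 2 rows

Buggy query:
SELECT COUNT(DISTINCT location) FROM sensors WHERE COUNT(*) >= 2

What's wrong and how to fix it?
Bug: COUNT(*) cannot appear in WHERE; the per-group count doesn't exist yet

Fix: Group first with HAVING COUNT(*) >= 2, then COUNT the resulting groups

Corrected query:
SELECT COUNT(*) FROM (SELECT location FROM sensors GROUP BY location HAVING COUNT(*) >= 2)

Result:
COUNT(*)
--------
2       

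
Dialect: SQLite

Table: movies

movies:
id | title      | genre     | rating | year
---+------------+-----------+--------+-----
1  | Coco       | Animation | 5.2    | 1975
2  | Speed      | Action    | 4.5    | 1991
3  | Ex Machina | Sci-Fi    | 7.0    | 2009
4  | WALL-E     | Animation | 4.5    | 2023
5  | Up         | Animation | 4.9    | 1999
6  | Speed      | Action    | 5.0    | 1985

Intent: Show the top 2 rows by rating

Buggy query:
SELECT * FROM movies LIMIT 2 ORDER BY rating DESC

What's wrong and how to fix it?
Bug: LIMIT must come after ORDER BY

Fix: Sort with ORDER BY, then apply LIMIT

Corrected query:
SELECT * FROM movies ORDER BY rating DESC LIMIT 2

Result:
id | title      | genre     | rating | year
---+------------+-----------+--------+-----
3  | Ex Machina | Sci-Fi    | 7      | 2009
1  | Coco       | Animation | 5.2    | 1975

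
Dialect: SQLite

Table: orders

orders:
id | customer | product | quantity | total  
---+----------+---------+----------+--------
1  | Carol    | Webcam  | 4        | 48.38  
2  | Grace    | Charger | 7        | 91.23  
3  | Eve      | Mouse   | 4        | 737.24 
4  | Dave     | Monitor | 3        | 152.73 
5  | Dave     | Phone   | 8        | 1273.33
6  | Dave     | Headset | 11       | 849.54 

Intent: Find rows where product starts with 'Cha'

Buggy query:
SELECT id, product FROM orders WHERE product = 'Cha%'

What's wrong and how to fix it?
Bug: Wildcards only work with LIKE; '=' treats '%' as a literal character

Fix: Replace '=' with LIKE so 'Cha%' is treated as a pattern

Corrected query:
SELECT id, product FROM orders WHERE product LIKE 'Cha%'

Result:
id | product
---+--------
2  | Charger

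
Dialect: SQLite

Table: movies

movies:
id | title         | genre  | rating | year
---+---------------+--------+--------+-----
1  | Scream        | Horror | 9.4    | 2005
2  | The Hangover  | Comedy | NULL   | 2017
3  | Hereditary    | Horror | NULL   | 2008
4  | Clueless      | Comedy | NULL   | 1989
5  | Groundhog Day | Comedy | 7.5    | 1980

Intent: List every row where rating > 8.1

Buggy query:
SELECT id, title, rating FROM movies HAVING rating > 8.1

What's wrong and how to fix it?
Bug: This is a non-aggregate query (no GROUP BY, no aggregates), so in SQLite the HAVING clause is invalid here; a row-level condition belongs in WHERE

Fix: Replace HAVING with WHERE since the condition applies to individual rows

Corrected query:
SELECT id, title, rating FROM movies WHERE rating > 8.1

Result:
id | title  | rating
---+--------+-------
1  | Scream | 9.4   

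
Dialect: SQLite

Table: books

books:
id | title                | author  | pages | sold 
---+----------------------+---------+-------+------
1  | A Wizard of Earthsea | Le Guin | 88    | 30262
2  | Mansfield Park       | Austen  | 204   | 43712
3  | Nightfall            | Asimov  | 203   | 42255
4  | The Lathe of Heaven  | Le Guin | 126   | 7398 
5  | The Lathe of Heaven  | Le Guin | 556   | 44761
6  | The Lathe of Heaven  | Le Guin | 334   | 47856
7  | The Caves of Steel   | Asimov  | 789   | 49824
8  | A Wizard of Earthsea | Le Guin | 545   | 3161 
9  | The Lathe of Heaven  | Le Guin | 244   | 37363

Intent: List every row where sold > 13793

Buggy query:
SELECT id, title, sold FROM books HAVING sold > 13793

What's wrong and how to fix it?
Bug: This is a non-aggregate query (no GROUP BY, no aggregates), so in SQLite the HAVING clause is invalid here; a row-level condition belongs in WHERE

Fix: Replace HAVING with WHERE since the condition applies to individual rows

Corrected query:
SELECT id, title, sold FROM books WHERE sold > 13793

Result:
id | title                | sold 
---+----------------------+------
1  | A Wizard of Earthsea | 30262
2  | Mansfield Park       | 43712
3  | Nightfall            | 42255
5  | The Lathe of Heaven  | 44761
6  | The Lathe of Heaven  | 47856
7  | The Caves of Steel   | 49824
9  | The Lathe of Heaven  | 37363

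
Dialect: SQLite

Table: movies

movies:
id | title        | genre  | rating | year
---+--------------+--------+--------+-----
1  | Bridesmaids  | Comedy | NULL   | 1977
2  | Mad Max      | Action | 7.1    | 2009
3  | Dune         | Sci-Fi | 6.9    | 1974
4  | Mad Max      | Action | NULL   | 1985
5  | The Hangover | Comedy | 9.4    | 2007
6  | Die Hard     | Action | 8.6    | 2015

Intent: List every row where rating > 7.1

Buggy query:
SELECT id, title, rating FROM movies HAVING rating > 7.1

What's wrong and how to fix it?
Bug: This is a non-aggregate query (no GROUP BY, no aggregates), so in SQLite the HAVING clause is invalid here; a row-level condition belongs in WHERE

Fix: Use WHERE for row-level filtering

Corrected query:
SELECT id, title, rating FROM movies WHERE rating > 7.1

Result:
id | title        | rating
---+--------------+-------
5  | The Hangover | 9.4   
6  | Die Hard     | 8.6   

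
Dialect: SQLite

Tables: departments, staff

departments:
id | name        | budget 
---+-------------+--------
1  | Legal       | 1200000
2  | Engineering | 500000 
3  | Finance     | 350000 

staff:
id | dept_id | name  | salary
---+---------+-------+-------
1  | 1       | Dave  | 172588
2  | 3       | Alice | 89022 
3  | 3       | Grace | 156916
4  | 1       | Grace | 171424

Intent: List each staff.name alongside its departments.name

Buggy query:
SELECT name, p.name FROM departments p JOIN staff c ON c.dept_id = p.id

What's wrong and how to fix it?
Bug: 'name' exists in both joined tables, so the database can't tell which one is meant

Fix: Qualify the column with its table alias (c.name)

Corrected query:
SELECT c.name, p.name FROM departments p JOIN staff c ON c.dept_id = p.id

Result:
name  | name   
------+--------
Dave  | Legal  
Alice | Finance
Grace | Finance
Grace | Legal  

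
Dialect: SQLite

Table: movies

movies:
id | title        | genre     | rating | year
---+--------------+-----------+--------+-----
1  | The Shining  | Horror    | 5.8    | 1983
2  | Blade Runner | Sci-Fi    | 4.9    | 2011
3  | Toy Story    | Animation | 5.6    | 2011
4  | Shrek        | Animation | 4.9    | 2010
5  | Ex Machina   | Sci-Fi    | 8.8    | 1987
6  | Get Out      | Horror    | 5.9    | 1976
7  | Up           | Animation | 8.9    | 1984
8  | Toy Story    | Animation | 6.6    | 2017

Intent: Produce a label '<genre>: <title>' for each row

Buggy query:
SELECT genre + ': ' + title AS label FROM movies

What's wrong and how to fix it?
Bug: SQLite uses || for string concatenation; + coerces text to numbers (yielding 0)

Fix: Replace + with || to concatenate text

Corrected query:
SELECT genre || ': ' || title AS label FROM movies

Result:
label               
--------------------
Horror: The Shining 
Sci-Fi: Blade Runner
Animation: Toy Story
Animation: Shrek    
Sci-Fi: Ex Machina  
Horror: Get Out     
Animation: Up       
Animation: Toy Story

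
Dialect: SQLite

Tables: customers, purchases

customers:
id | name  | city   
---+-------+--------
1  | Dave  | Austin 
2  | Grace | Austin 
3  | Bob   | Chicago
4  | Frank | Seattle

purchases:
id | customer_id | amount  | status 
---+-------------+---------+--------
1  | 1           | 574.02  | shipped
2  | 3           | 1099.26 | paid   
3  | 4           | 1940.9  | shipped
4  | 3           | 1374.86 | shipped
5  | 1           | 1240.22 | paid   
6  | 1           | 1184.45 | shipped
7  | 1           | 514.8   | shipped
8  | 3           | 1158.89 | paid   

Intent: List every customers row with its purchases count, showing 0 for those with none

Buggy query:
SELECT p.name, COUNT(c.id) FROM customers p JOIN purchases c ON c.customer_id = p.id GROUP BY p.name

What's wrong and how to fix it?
Bug: An inner join excludes parents with zero children

Fix: Switch to LEFT JOIN to retain unmatched parent rows

Corrected query:
SELECT p.name, COUNT(c.id) FROM customers p LEFT JOIN purchases c ON c.customer_id = p.id GROUP BY p.name

Result:
name  | COUNT(c.id)
------+------------
Bob   | 3          
Dave  | 4          
Frank | 1          
Grace | 0          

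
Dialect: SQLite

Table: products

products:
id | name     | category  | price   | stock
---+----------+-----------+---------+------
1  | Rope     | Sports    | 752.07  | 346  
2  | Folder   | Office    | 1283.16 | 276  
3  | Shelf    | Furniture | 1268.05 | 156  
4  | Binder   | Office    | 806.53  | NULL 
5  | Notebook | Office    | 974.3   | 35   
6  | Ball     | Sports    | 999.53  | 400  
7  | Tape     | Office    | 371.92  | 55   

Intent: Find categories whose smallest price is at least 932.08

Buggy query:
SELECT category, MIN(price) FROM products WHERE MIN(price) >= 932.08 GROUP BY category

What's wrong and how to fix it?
Bug: MIN() in WHERE is a misuse of aggregate

Fix: Replace WHERE with HAVING after the GROUP BY

Corrected query:
SELECT category, MIN(price) FROM products GROUP BY category HAVING MIN(price) >= 932.08

Result:
category  | MIN(price)
----------+-----------
Furniture | 1268.05   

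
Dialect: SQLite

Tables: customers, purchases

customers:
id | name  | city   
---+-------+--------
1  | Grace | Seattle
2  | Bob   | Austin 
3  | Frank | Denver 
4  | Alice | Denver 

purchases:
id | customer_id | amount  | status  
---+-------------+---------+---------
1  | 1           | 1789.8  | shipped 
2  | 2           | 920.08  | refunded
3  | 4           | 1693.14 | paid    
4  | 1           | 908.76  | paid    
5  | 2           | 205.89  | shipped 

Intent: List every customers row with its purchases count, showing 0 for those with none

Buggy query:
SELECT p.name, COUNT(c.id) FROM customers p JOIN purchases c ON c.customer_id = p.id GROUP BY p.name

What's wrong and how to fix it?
Bug: An inner join excludes parents with zero children

Fix: Switch to LEFT JOIN to retain unmatched parent rows

Corrected query:
SELECT p.name, COUNT(c.id) FROM customers p LEFT JOIN purchases c ON c.customer_id = p.id GROUP BY p.name

Result:
name  | COUNT(c.id)
------+------------
Alice | 1          
Bob   | 2          
Frank | 0          
Grace | 2          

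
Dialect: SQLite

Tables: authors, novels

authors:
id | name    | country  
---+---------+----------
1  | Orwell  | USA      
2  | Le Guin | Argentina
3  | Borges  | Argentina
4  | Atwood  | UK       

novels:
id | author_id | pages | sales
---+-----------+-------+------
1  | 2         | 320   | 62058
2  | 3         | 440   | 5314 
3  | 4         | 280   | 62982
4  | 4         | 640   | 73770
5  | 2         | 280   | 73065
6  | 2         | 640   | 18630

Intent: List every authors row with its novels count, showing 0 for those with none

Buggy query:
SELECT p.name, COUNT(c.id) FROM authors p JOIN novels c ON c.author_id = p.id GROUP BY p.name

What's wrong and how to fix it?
Bug: INNER JOIN drops authors rows that have no matching novels rows

Fix: Use LEFT JOIN so parents without children still appear (COUNT(c.id) gives 0)

Corrected query:
SELECT p.name, COUNT(c.id) FROM authors p LEFT JOIN novels c ON c.author_id = p.id GROUP BY p.name

Result:
name    | COUNT(c.id)
--------+------------
Atwood  | 2          
Borges  | 1          
Le Guin | 3          
Orwell  | 0          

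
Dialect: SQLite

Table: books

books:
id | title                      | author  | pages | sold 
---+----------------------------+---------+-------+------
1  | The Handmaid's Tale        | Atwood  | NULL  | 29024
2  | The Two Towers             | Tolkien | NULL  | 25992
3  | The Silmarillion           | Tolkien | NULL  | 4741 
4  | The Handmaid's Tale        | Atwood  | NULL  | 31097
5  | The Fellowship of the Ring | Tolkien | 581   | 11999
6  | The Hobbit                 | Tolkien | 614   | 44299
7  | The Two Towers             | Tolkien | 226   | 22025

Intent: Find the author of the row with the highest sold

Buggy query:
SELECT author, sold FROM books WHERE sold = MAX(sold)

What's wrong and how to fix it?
Bug: WHERE is evaluated per row; an aggregate over the whole table isn't defined there

Fix: Use a subquery: WHERE sold = (SELECT MAX(sold) FROM books)

Corrected query:
SELECT author, sold FROM books WHERE sold = (SELECT MAX(sold) FROM books)

Result:
author  | sold 
--------+------
Tolkien | 44299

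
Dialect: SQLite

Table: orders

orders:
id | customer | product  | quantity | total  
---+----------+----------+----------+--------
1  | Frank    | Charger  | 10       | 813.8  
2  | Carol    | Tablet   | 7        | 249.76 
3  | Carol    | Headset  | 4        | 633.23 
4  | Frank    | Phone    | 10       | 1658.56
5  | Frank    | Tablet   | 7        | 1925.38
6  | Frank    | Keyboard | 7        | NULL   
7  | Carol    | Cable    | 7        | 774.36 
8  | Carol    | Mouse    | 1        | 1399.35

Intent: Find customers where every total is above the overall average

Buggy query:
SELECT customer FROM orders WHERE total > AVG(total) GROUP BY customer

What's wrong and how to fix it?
Bug: AVG() is an aggregate; it can't sit directly in WHERE

Fix: Compute the overall average in a scalar subquery and compare each group's MIN against it in HAVING

Corrected query:
SELECT customer FROM orders GROUP BY customer HAVING MIN(total) > (SELECT AVG(total) FROM orders)

Result:
(no rows)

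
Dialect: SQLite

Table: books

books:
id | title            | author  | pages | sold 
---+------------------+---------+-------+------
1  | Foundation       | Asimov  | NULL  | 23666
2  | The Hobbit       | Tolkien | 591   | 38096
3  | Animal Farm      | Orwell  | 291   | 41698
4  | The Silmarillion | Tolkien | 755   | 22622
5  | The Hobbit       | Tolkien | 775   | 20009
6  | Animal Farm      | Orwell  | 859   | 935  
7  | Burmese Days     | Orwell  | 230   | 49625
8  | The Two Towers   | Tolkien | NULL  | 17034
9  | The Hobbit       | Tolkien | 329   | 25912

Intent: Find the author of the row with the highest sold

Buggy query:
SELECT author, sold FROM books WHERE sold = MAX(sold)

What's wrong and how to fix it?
Bug: WHERE is evaluated per row; an aggregate over the whole table isn't defined there

Fix: Wrap MAX in a scalar subquery so WHERE compares against a single value

Corrected query:
SELECT author, sold FROM books WHERE sold = (SELECT MAX(sold) FROM books)

Result:
author | sold 
-------+------
Orwell | 49625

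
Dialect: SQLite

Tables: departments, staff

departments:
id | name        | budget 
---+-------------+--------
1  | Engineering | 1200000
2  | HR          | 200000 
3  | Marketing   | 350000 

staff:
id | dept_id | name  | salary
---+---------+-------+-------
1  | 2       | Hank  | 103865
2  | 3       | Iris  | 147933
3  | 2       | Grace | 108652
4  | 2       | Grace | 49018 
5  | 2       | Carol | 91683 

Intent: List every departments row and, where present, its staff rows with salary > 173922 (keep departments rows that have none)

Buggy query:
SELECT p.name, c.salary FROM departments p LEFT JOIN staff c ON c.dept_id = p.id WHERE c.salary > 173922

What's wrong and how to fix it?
Bug: A WHERE condition on the right-hand table after LEFT JOIN drops unmatched parents

Fix: Move the right-table condition into the ON clause so unmatched parents are kept

Corrected query:
SELECT p.name, c.salary FROM departments p LEFT JOIN staff c ON c.dept_id = p.id AND c.salary > 173922

Result:
name        | salary
------------+-------
Engineering | NULL  
HR          | NULL  
Marketing   | NULL  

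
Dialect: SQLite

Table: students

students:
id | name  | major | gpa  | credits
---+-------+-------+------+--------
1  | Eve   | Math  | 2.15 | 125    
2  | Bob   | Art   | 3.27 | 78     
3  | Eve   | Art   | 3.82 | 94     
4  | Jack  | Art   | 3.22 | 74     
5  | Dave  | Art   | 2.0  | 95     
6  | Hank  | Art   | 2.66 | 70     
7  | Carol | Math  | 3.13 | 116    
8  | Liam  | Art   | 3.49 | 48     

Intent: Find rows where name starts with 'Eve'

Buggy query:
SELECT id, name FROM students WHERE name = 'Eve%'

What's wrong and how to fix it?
Bug: Wildcards only work with LIKE; '=' treats '%' as a literal character

Fix: Use LIKE for wildcard pattern matching

Corrected query:
SELECT id, name FROM students WHERE name LIKE 'Eve%'

Result:
id | name
---+-----
1  | Eve 
3  | Eve 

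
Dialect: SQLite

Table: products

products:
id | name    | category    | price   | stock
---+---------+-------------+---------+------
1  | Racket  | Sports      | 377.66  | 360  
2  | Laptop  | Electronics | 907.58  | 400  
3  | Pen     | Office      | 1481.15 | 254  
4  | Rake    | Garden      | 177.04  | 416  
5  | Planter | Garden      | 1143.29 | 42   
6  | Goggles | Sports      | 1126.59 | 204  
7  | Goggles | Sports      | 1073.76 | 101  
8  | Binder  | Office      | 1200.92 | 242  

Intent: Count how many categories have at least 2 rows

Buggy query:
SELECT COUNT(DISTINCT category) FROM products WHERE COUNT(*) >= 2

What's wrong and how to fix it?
Bug: WHERE filters individual rows, not groups, so a group-level COUNT is invalid there

Fix: Group first with HAVING COUNT(*) >= 2, then COUNT the resulting groups

Corrected query:
SELECT COUNT(*) FROM (SELECT category FROM products GROUP BY category HAVING COUNT(*) >= 2)

Result:
COUNT(*)
--------
3       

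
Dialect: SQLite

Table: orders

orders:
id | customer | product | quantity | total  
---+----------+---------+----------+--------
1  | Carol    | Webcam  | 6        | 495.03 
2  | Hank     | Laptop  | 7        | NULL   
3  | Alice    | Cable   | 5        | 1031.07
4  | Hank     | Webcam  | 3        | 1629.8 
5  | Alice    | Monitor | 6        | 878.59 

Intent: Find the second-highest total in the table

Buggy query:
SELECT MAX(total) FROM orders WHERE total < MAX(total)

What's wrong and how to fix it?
Bug: MAX(total) on the right of the comparison is an aggregate-in-WHERE error

Fix: Compute the overall MAX in a subquery, then take MAX of rows below it

Corrected query:
SELECT MAX(total) FROM orders WHERE total < (SELECT MAX(total) FROM orders)

Result:
MAX(total)
----------
1031.07   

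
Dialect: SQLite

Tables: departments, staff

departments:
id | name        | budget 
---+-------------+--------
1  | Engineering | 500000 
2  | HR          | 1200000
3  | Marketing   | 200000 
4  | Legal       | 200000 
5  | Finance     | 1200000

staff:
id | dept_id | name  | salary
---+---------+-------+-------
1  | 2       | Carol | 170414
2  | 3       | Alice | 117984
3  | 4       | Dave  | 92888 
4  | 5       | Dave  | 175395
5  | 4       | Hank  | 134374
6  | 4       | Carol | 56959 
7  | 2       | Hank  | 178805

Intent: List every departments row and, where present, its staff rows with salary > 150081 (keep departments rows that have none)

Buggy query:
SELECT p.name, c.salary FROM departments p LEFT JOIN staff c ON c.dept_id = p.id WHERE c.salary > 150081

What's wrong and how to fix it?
Bug: A WHERE condition on the right-hand table after LEFT JOIN drops unmatched parents

Fix: Move the right-table condition into the ON clause so unmatched parents are kept

Corrected query:
SELECT p.name, c.salary FROM departments p LEFT JOIN staff c ON c.dept_id = p.id AND c.salary > 150081

Result:
name        | salary
------------+-------
Engineering | NULL  
HR          | 170414
HR          | 178805
Marketing   | NULL  
Legal       | NULL  
Finance     | 175395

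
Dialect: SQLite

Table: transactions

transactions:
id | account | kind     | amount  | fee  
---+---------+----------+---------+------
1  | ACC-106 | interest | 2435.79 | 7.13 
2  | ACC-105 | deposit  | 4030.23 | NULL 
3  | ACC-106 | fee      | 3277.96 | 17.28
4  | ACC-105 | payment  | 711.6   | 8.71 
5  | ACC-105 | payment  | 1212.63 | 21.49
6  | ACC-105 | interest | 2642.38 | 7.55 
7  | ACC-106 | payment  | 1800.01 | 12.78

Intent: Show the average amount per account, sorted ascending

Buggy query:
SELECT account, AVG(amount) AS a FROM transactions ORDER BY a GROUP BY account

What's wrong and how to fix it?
Bug: GROUP BY must precede ORDER BY

Fix: Move ORDER BY to the end, after GROUP BY

Corrected query:
SELECT account, AVG(amount) AS a FROM transactions GROUP BY account ORDER BY a

Result:
account | a          
--------+------------
ACC-105 | 2149.21    
ACC-106 | 2504.586667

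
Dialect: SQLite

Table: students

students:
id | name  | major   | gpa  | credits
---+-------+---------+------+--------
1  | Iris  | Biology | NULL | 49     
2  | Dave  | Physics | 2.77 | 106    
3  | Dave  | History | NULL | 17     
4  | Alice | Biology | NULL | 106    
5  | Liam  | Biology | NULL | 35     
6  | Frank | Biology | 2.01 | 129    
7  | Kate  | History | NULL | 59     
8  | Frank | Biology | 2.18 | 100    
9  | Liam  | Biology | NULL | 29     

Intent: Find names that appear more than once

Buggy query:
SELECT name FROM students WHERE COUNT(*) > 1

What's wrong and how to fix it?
Bug: COUNT(*) is an aggregate and cannot be used in WHERE

Fix: Group first, then use HAVING for the count condition

Corrected query:
SELECT name FROM students GROUP BY name HAVING COUNT(*) > 1

Result:
name 
-----
Dave 
Frank
Liam 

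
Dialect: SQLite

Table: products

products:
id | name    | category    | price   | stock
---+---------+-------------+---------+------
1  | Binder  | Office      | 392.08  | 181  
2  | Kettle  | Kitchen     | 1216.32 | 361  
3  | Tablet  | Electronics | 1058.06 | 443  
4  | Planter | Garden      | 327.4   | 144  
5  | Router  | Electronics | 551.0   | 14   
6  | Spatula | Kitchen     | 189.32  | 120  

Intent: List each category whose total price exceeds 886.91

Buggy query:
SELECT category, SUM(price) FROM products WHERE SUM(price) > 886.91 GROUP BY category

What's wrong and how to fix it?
Bug: Aggregate functions cannot appear in a WHERE clause

Fix: Use HAVING (which filters groups after aggregation) instead of WHERE

Corrected query:
SELECT category, SUM(price) FROM products GROUP BY category HAVING SUM(price) > 886.91

Result:
category    | SUM(price)
------------+-----------
Electronics | 1609.06   
Kitchen     | 1405.64   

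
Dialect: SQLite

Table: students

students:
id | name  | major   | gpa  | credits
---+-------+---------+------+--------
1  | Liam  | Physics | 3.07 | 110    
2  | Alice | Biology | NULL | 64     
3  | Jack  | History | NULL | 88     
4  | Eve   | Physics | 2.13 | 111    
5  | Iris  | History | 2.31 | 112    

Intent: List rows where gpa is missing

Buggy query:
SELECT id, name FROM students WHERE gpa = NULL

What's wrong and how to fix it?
Bug: Comparing to NULL with '=' never matches; NULL = NULL is unknown, not true

Fix: Use IS NULL to test for NULL

Corrected query:
SELECT id, name FROM students WHERE gpa IS NULL

Result:
id | name 
---+------
2  | Alice
3  | Jack 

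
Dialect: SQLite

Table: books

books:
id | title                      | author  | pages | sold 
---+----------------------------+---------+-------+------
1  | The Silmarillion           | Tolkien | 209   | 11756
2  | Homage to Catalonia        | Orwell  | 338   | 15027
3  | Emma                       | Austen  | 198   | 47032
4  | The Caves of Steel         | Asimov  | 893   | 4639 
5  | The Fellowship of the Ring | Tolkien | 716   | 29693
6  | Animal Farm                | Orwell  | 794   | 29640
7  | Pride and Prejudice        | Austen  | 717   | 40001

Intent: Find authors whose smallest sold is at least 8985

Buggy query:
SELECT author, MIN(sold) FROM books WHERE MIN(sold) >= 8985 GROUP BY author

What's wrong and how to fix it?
Bug: MIN() in WHERE is a misuse of aggregate

Fix: Use HAVING for the per-group MIN condition

Corrected query:
SELECT author, MIN(sold) FROM books GROUP BY author HAVING MIN(sold) >= 8985

Result:
author  | MIN(sold)
--------+----------
Austen  | 40001    
Orwell  | 15027    
Tolkien | 11756    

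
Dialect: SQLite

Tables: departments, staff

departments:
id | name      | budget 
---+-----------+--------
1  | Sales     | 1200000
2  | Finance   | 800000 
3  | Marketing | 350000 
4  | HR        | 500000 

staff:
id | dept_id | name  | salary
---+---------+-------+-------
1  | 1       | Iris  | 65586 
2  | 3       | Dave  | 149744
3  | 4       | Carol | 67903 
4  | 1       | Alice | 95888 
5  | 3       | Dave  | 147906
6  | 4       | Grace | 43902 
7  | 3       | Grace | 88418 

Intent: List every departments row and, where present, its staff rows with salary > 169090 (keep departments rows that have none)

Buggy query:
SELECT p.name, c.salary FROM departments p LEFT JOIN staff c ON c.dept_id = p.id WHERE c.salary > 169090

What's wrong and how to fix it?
Bug: Filtering c.salary in WHERE discards the NULL rows produced by LEFT JOIN, turning it into an inner join

Fix: Put 'c.salary > 169090' in the JOIN's ON clause instead of WHERE

Corrected query:
SELECT p.name, c.salary FROM departments p LEFT JOIN staff c ON c.dept_id = p.id AND c.salary > 169090

Result:
name      | salary
----------+-------
Sales     | NULL  
Finance   | NULL  
Marketing | NULL  
HR        | NULL  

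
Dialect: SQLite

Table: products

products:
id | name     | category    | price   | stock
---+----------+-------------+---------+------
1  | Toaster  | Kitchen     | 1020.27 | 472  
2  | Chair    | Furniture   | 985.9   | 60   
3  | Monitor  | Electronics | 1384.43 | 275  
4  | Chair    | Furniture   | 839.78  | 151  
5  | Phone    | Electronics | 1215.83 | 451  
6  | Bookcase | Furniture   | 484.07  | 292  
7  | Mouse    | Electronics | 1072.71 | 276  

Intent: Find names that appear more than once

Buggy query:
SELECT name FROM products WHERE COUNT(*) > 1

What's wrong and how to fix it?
Bug: WHERE can't reference COUNT(*); aggregates are computed after WHERE

Fix: Group first, then use HAVING for the count condition

Corrected query:
SELECT name FROM products GROUP BY name HAVING COUNT(*) > 1

Result:
name 
-----
Chair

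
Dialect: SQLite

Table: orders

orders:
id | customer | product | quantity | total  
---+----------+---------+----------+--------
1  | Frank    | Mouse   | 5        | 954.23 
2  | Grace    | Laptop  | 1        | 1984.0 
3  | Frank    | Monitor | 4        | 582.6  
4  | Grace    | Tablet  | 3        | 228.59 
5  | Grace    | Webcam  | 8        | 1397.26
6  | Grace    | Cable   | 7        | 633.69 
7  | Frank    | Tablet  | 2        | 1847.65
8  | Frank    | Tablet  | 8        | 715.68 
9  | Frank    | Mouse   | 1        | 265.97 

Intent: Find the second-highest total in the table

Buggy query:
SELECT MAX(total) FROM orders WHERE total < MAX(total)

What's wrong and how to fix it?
Bug: The inner MAX is an aggregate inside WHERE, which is not allowed

Fix: Put the inner MAX in a scalar subquery

Corrected query:
SELECT MAX(total) FROM orders WHERE total < (SELECT MAX(total) FROM orders)

Result:
MAX(total)
----------
1847.65   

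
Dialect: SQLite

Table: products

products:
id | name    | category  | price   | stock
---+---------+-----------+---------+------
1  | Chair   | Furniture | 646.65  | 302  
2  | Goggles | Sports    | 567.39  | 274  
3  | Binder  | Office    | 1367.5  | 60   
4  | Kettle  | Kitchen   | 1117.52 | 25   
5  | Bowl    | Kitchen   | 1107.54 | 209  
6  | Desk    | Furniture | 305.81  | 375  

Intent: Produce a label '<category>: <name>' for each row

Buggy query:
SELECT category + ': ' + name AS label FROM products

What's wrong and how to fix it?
Bug: SQLite uses || for string concatenation; + coerces text to numbers (yielding 0)

Fix: Replace + with || to concatenate text

Corrected query:
SELECT category || ': ' || name AS label FROM products

Result:
label           
----------------
Furniture: Chair
Sports: Goggles 
Office: Binder  
Kitchen: Kettle 
Kitchen: Bowl   
Furniture: Desk 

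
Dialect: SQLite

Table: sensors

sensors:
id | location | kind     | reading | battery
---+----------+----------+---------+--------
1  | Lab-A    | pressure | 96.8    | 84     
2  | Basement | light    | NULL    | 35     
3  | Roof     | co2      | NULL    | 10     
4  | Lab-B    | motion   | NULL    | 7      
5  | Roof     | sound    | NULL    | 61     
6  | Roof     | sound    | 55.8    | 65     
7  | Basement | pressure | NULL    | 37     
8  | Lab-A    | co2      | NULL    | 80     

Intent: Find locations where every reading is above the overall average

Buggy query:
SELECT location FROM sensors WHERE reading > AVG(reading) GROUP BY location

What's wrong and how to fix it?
Bug: WHERE evaluates per row before aggregation, so AVG() is unavailable

Fix: Compute the overall average in a scalar subquery and compare each group's MIN against it in HAVING

Corrected query:
SELECT location FROM sensors GROUP BY location HAVING MIN(reading) > (SELECT AVG(reading) FROM sensors)

Result:
location
--------
Lab-A   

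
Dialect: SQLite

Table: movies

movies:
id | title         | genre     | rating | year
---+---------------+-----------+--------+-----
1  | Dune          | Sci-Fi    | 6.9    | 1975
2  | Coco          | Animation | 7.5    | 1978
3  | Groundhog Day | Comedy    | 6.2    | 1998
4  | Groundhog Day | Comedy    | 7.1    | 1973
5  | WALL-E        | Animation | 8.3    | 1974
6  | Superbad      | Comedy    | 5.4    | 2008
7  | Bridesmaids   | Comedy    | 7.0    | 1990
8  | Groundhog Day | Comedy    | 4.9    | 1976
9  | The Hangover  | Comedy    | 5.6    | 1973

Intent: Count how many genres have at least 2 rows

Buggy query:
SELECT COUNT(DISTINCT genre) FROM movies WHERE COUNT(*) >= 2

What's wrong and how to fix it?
Bug: WHERE filters individual rows, not groups, so a group-level COUNT is invalid there

Fix: Use a subquery that GROUPs and filters with HAVING, then count its rows

Corrected query:
SELECT COUNT(*) FROM (SELECT genre FROM movies GROUP BY genre HAVING COUNT(*) >= 2)

Result:
COUNT(*)
--------
2       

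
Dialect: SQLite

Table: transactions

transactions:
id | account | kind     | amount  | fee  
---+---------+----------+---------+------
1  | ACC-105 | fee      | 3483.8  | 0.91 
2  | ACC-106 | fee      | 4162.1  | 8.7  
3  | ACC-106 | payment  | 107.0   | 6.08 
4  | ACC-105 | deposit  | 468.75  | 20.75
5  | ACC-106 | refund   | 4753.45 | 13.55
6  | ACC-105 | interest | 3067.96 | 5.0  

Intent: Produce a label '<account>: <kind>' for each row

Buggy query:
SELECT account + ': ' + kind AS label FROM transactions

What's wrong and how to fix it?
Bug: '+' is numeric addition; on text columns SQLite converts them to 0 instead of concatenating

Fix: Replace + with || to concatenate text

Corrected query:
SELECT account || ': ' || kind AS label FROM transactions

Result:
label            
-----------------
ACC-105: fee     
ACC-106: fee     
ACC-106: payment 
ACC-105: deposit 
ACC-106: refund  
ACC-105: interest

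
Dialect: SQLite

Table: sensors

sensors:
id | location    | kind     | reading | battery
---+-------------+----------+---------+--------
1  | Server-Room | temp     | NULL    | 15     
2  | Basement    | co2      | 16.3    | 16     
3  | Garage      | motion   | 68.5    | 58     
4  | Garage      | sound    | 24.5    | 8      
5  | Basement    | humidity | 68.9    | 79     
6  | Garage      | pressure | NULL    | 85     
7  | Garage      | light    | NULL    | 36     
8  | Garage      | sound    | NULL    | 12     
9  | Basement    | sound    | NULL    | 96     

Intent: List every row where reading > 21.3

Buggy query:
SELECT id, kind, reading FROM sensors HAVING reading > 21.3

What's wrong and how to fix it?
Bug: This is a non-aggregate query (no GROUP BY, no aggregates), so in SQLite the HAVING clause is invalid here; a row-level condition belongs in WHERE

Fix: Replace HAVING with WHERE since the condition applies to individual rows

Corrected query:
SELECT id, kind, reading FROM sensors WHERE reading > 21.3

Result:
id | kind     | reading
---+----------+--------
3  | motion   | 68.5   
4  | sound    | 24.5   
5  | humidity | 68.9   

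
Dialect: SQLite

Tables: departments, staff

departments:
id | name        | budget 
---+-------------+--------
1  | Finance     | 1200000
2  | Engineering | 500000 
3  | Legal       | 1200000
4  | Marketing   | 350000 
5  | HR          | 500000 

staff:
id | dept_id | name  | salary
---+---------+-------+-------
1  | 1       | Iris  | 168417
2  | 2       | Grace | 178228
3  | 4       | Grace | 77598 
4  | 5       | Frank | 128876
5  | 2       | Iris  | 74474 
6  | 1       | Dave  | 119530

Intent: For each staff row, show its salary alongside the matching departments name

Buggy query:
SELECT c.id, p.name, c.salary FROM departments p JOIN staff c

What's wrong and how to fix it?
Bug: JOIN with no ON clause produces a cartesian product; every staff row pairs with every departments row

Fix: Specify the join condition linking the foreign key to the parent id

Corrected query:
SELECT c.id, p.name, c.salary FROM departments p JOIN staff c ON c.dept_id = p.id

Result:
id | name        | salary
---+-------------+-------
1  | Finance     | 168417
2  | Engineering | 178228
3  | Marketing   | 77598 
4  | HR          | 128876
5  | Engineering | 74474 
6  | Finance     | 119530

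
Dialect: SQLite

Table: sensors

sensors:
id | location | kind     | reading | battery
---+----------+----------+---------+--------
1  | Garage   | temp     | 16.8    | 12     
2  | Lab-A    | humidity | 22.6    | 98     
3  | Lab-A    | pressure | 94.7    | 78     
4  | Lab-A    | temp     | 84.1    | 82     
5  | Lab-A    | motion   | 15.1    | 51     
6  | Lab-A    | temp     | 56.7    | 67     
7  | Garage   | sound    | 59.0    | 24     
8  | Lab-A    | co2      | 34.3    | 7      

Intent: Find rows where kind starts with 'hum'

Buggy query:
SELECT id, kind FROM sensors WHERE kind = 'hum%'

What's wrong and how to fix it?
Bug: '=' compares the literal string including the % character; pattern matching needs LIKE

Fix: Replace '=' with LIKE so 'hum%' is treated as a pattern

Corrected query:
SELECT id, kind FROM sensors WHERE kind LIKE 'hum%'

Result:
id | kind    
---+---------
2  | humidity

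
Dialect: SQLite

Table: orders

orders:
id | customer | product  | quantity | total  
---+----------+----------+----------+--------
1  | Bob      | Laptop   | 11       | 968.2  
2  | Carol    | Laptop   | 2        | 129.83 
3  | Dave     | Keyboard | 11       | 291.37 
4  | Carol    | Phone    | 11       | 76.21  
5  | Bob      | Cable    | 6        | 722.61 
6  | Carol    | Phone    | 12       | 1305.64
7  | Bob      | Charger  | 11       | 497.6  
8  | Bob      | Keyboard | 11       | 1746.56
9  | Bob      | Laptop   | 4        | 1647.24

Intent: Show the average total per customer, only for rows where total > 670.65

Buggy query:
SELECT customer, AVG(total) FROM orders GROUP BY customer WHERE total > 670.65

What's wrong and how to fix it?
Bug: WHERE cannot follow GROUP BY

Fix: Move the WHERE clause before GROUP BY

Corrected query:
SELECT customer, AVG(total) FROM orders WHERE total > 670.65 GROUP BY customer

Result:
customer | AVG(total)
---------+-----------
Bob      | 1271.1525 
Carol    | 1305.64   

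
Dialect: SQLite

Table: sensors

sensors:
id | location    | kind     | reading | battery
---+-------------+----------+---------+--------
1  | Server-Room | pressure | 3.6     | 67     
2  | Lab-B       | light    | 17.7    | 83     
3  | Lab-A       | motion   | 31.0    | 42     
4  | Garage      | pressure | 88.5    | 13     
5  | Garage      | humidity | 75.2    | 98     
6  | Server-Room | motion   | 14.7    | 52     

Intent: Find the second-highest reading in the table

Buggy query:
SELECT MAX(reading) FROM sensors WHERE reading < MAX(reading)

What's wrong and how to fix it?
Bug: MAX(reading) on the right of the comparison is an aggregate-in-WHERE error

Fix: Put the inner MAX in a scalar subquery

Corrected query:
SELECT MAX(reading) FROM sensors WHERE reading < (SELECT MAX(reading) FROM sensors)

Result:
MAX(reading)
------------
75.2        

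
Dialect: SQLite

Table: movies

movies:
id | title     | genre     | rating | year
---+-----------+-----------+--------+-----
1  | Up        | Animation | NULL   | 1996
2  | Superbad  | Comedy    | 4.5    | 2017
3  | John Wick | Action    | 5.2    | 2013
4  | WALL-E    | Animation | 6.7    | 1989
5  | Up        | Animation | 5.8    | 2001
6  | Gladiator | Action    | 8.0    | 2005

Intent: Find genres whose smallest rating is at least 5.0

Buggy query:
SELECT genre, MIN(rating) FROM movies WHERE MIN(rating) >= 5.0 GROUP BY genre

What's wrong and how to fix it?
Bug: Aggregates like MIN are computed per group after WHERE runs

Fix: Use HAVING for the per-group MIN condition

Corrected query:
SELECT genre, MIN(rating) FROM movies GROUP BY genre HAVING MIN(rating) >= 5.0

Result:
genre     | MIN(rating)
----------+------------
Action    | 5.2        
Animation | 5.8        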